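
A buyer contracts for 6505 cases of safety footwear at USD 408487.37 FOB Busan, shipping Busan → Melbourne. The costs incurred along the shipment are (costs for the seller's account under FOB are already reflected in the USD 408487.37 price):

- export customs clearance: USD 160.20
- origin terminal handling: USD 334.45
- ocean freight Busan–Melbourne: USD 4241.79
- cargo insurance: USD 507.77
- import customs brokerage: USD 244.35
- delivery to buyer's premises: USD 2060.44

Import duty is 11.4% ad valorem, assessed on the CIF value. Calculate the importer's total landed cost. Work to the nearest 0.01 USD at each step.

Total landed cost: USD 462650.73

FOB: the seller bears costs until goods are on board at the origin port; the buyer bears freight, insurance and all costs thereafter.
Already in the invoice (seller's account under FOB): export clearance, origin terminal — exclude.
CIF value = FOB price + freight + insurance = 408487.37 + 4241.79 + 507.77 = 413236.93
Import duty = 413236.93 × 11.4% = 47109.01
Buyer bears: freight 4241.79 + insurance 507.77 + brokerage 244.35 + delivery 2060.44 + duty 47109.01 = 54163.36
Landed cost = invoice 408487.37 + 54163.36 = 462650.73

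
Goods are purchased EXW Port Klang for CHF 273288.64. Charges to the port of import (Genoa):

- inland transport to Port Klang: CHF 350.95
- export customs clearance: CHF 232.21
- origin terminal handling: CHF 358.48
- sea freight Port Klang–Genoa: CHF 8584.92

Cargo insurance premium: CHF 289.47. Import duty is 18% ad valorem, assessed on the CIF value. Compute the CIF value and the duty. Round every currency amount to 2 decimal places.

CIF = EXW price + pre-shipment costs + freight + insurance
CIF = 273288.64 + 350.95 + 232.21 + 358.48 + 8584.92 + 289.47 = 283104.67
Import duty = 283104.67 × 18% = 50958.84

CIF value: CHF 283104.67; import duty: CHF 50958.84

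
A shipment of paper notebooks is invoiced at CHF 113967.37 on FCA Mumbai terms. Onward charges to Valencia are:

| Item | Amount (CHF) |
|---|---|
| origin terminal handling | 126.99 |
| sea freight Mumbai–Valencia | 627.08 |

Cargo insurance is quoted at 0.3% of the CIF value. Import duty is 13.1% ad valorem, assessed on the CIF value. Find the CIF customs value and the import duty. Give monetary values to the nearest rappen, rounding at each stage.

CIF value: CHF 115066.64; import duty: CHF 15073.73

Let C be the CIF value. C = FCA price + pre-shipment costs + freight + 0.3% × C
C − 0.3% × C = 113967.37 + 126.99 + 627.08
0.997 × C = 114721.44
C = 114721.44 / 0.997 = 115066.64
Insurance premium = 0.3% × 115066.64 = 345.20
Import duty = 115066.64 × 13.1% = 15073.73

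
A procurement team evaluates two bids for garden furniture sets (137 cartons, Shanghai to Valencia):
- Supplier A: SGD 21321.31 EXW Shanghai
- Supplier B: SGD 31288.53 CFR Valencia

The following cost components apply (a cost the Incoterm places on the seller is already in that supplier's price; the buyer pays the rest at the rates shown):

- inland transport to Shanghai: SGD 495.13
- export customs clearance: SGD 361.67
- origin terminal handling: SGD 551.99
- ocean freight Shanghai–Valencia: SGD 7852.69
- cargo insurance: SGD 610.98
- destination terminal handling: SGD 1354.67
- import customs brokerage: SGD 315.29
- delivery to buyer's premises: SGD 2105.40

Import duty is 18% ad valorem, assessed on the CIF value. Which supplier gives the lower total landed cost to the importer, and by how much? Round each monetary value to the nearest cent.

Supplier A (EXW):
CIF value = EXW price + inland to port + export clearance + origin terminal + freight + insurance = 21321.31 + 495.13 + 361.67 + 551.99 + 7852.69 + 610.98 = 31193.77
Import duty = 31193.77 × 18% = 5614.88
Buyer bears (A): 495.13 + 361.67 + 551.99 + 7852.69 + 610.98 + 1354.67 + 315.29 + 2105.40 = 13647.82
Landed cost (A) = invoice 21321.31 + 13647.82 + duty 5614.88 = 40584.01
Supplier B (CFR):
CIF value = CFR price + insurance = 31288.53 + 610.98 = 31899.51
Import duty = 31899.51 × 18% = 5741.91
Buyer bears (B): 610.98 + 1354.67 + 315.29 + 2105.40 = 4386.34
Landed cost (B) = invoice 31288.53 + 4386.34 + duty 5741.91 = 41416.78
Difference = |40584.01 − 41416.78| = 832.77

Supplier A is cheaper by SGD 832.77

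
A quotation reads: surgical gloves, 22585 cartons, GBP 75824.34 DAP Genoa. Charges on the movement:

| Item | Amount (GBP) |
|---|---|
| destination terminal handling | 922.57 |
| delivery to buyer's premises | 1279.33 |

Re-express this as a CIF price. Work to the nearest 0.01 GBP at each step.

From DAP to CIF, the seller no longer bears: destination terminal, delivery.
CIF price = 75824.34 − 922.57 − 1279.33 = 73622.44

CIF price: GBP 73622.44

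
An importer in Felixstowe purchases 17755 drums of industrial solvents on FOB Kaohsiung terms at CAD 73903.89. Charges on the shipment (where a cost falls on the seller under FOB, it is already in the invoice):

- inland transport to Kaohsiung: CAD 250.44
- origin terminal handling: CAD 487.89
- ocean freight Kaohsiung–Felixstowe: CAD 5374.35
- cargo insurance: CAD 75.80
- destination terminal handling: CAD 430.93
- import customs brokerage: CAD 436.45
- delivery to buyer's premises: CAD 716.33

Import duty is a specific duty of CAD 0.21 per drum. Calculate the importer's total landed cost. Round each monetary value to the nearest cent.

Total landed cost: CAD 84666.30

FOB: the seller bears costs until goods are on board at the origin port; the buyer bears freight, insurance and all costs thereafter.
Already in the invoice (seller's account under FOB): inland to port, origin terminal — exclude.
CIF value = FOB price + freight + insurance = 73903.89 + 5374.35 + 75.80 = 79354.04
Import duty = 17755 × 0.21 = 3728.55
Buyer bears: freight 5374.35 + insurance 75.80 + destination terminal 430.93 + brokerage 436.45 + delivery 716.33 + duty 3728.55 = 10762.41
Landed cost = invoice 73903.89 + 10762.41 = 84666.30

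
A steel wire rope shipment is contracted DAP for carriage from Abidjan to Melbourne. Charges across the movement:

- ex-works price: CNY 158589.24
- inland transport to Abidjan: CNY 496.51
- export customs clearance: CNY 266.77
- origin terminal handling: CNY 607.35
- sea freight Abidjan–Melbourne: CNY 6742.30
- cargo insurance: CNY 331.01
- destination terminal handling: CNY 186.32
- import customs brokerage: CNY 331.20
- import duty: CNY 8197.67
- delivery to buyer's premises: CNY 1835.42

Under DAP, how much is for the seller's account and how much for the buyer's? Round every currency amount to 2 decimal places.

DAP: the seller bears all costs to the named destination except import duty and clearance.
Seller's account: goods 158589.24 + inland to port 496.51 + export clearance 266.77 + origin terminal 607.35 + freight 6742.30 + insurance 331.01 + destination terminal 186.32 + delivery 1835.42 = 169054.92
Buyer's account: brokerage 331.20 + duty 8197.67 = 8528.87

Seller: CNY 169054.92; buyer: CNY 8528.87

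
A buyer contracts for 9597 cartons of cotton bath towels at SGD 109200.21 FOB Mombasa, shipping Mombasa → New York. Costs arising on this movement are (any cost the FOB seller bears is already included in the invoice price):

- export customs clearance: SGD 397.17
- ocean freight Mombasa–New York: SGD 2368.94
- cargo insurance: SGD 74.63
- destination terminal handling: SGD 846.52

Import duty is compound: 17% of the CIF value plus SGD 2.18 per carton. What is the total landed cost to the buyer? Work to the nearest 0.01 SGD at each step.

FOB: the seller bears costs until goods are on board at the origin port; the buyer bears freight, insurance and all costs thereafter.
Already in the invoice (seller's account under FOB): export clearance — exclude.
CIF value = FOB price + freight + insurance = 109200.21 + 2368.94 + 74.63 = 111643.78
Ad valorem component: 111643.78 × 17% = 18979.44
Specific component: 9597 × 2.18 = 20921.46
Import duty = 18979.44 + 20921.46 = 39900.90
Buyer bears: freight 2368.94 + insurance 74.63 + destination terminal 846.52 + duty 39900.90 = 43190.99
Landed cost = invoice 109200.21 + 43190.99 = 152391.20

Total landed cost: SGD 152391.20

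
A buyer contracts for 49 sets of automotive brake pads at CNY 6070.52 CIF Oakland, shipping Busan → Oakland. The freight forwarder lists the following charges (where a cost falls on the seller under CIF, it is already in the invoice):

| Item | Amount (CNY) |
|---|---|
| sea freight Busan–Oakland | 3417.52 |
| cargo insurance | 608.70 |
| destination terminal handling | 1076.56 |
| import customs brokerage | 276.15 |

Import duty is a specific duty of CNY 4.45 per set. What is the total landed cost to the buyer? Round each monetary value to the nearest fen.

Total landed cost: CNY 7641.28

CIF: the seller pays costs through ocean freight and marine insurance to the destination port.
Already in the invoice (seller's account under CIF): freight, insurance — exclude.
The CIF price already equals the CIF value: 6070.52
Import duty = 49 × 4.45 = 218.05
Buyer bears: destination terminal 1076.56 + brokerage 276.15 + duty 218.05 = 1570.76
Landed cost = invoice 6070.52 + 1570.76 = 7641.28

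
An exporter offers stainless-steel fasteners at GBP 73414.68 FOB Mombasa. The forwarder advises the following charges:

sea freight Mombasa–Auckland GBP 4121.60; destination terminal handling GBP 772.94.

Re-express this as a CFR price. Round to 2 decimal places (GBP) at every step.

CFR price: GBP 77536.28

Not relevant to the conversion: destination terminal — on the buyer under both terms; not part of either seller's price.
From FOB to CFR, the seller additionally bears: freight.
CFR price = 73414.68 + 4121.60 = 77536.28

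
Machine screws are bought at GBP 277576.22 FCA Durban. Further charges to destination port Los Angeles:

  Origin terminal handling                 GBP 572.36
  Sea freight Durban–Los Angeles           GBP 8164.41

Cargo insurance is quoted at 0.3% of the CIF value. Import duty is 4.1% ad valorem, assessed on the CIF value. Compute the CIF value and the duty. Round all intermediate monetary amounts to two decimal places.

Let C be the CIF value. C = FCA price + pre-shipment costs + freight + 0.3% × C
C − 0.3% × C = 277576.22 + 572.36 + 8164.41
0.997 × C = 286312.99
C = 286312.99 / 0.997 = 287174.51
Insurance premium = 0.3% × 287174.51 = 861.52
Import duty = 287174.51 × 4.1% = 11774.15

CIF value: GBP 287174.51; import duty: GBP 11774.15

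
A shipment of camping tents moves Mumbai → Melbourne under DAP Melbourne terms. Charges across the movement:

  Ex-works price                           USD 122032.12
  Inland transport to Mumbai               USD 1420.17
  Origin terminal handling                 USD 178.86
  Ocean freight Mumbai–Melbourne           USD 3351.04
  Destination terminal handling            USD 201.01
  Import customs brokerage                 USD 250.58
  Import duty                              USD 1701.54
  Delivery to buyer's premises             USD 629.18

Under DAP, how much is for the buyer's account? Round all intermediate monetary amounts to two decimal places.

Buyer's account: USD 1952.12

DAP: the seller bears all costs to the named destination except import duty and clearance.
Seller's account: goods 122032.12 + inland to port 1420.17 + origin terminal 178.86 + freight 3351.04 + destination terminal 201.01 + delivery 629.18 = 127812.38
Buyer's account: brokerage 250.58 + duty 1701.54 = 1952.12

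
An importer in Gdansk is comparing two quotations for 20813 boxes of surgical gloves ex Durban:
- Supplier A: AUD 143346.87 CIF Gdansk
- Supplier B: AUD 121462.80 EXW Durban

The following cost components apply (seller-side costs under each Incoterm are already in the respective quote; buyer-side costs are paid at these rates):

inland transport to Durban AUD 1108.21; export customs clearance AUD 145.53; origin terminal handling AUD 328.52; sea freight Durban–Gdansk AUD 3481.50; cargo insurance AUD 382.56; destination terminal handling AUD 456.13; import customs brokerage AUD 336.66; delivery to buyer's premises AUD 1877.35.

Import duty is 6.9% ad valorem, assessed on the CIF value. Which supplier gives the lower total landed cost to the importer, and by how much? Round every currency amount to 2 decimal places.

Supplier A (CIF):
The CIF price already equals the CIF value: 143346.87
Import duty = 143346.87 × 6.9% = 9890.93
Buyer bears (A): 456.13 + 336.66 + 1877.35 = 2670.14
Landed cost (A) = invoice 143346.87 + 2670.14 + duty 9890.93 = 155907.94
Supplier B (EXW):
CIF value = EXW price + inland to port + export clearance + origin terminal + freight + insurance = 121462.80 + 1108.21 + 145.53 + 328.52 + 3481.50 + 382.56 = 126909.12
Import duty = 126909.12 × 6.9% = 8756.73
Buyer bears (B): 1108.21 + 145.53 + 328.52 + 3481.50 + 382.56 + 456.13 + 336.66 + 1877.35 = 8116.46
Landed cost (B) = invoice 121462.80 + 8116.46 + duty 8756.73 = 138335.99
Difference = |155907.94 − 138335.99| = 17571.95

Supplier B is cheaper by AUD 17571.95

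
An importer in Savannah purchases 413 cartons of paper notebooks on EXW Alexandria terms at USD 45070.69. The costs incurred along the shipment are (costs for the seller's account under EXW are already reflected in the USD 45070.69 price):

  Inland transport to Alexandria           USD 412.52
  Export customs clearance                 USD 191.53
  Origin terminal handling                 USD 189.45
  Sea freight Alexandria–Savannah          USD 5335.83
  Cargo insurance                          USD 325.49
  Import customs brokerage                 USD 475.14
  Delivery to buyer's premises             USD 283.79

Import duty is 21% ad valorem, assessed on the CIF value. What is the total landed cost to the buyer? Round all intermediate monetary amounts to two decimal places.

Total landed cost: USD 63104.80

EXW: the seller makes goods available at their premises; the buyer bears all onward costs.
CIF value = EXW price + inland to port + export clearance + origin terminal + freight + insurance = 45070.69 + 412.52 + 191.53 + 189.45 + 5335.83 + 325.49 = 51525.51
Import duty = 51525.51 × 21% = 10820.36
Buyer bears: inland to port 412.52 + export clearance 191.53 + origin terminal 189.45 + freight 5335.83 + insurance 325.49 + brokerage 475.14 + delivery 283.79 + duty 10820.36 = 18034.11
Landed cost = invoice 45070.69 + 18034.11 = 63104.80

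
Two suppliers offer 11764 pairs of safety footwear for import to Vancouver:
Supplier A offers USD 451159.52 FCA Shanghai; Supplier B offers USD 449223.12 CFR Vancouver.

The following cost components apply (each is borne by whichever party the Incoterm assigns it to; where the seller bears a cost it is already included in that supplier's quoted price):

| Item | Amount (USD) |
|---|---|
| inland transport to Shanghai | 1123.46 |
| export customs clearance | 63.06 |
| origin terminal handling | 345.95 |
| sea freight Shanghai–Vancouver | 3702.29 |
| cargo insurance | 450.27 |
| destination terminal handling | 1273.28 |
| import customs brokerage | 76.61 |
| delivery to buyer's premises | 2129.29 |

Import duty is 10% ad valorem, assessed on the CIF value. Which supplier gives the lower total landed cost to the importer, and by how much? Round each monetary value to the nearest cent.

Supplier A (FCA):
CIF value = FCA price + origin terminal + freight + insurance = 451159.52 + 345.95 + 3702.29 + 450.27 = 455658.03
Import duty = 455658.03 × 10% = 45565.80
Buyer bears (A): 345.95 + 3702.29 + 450.27 + 1273.28 + 76.61 + 2129.29 = 7977.69
Landed cost (A) = invoice 451159.52 + 7977.69 + duty 45565.80 = 504703.01
Supplier B (CFR):
CIF value = CFR price + insurance = 449223.12 + 450.27 = 449673.39
Import duty = 449673.39 × 10% = 44967.34
Buyer bears (B): 450.27 + 1273.28 + 76.61 + 2129.29 = 3929.45
Landed cost (B) = invoice 449223.12 + 3929.45 + duty 44967.34 = 498119.91
Difference = |504703.01 − 498119.91| = 6583.10

Supplier B is cheaper by USD 6583.10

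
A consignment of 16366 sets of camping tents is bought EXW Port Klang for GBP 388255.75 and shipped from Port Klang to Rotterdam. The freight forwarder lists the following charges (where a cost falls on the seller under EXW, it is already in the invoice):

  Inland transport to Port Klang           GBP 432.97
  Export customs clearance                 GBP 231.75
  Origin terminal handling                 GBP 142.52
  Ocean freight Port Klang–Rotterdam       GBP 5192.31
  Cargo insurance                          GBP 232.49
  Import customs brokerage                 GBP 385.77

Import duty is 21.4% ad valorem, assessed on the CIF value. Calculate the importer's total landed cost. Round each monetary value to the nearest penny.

EXW: the seller makes goods available at their premises; the buyer bears all onward costs.
CIF value = EXW price + inland to port + export clearance + origin terminal + freight + insurance = 388255.75 + 432.97 + 231.75 + 142.52 + 5192.31 + 232.49 = 394487.79
Import duty = 394487.79 × 21.4% = 84420.39
Buyer bears: inland to port 432.97 + export clearance 231.75 + origin terminal 142.52 + freight 5192.31 + insurance 232.49 + brokerage 385.77 + duty 84420.39 = 91038.20
Landed cost = invoice 388255.75 + 91038.20 = 479293.95

Total landed cost: GBP 479293.95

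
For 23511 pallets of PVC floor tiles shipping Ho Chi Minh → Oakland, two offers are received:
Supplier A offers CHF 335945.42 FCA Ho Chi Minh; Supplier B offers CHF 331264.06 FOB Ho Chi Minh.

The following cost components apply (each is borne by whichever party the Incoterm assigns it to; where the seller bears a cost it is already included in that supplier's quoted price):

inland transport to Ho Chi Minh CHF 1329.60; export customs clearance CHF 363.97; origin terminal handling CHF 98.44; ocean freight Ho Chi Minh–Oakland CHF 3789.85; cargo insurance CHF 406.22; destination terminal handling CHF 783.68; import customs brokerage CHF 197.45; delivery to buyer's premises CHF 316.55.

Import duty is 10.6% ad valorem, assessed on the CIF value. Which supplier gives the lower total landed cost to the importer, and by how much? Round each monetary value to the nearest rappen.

Supplier B is cheaper by CHF 5286.46

Supplier A (FCA):
CIF value = FCA price + origin terminal + freight + insurance = 335945.42 + 98.44 + 3789.85 + 406.22 = 340239.93
Import duty = 340239.93 × 10.6% = 36065.43
Buyer bears (A): 98.44 + 3789.85 + 406.22 + 783.68 + 197.45 + 316.55 = 5592.19
Landed cost (A) = invoice 335945.42 + 5592.19 + duty 36065.43 = 377603.04
Supplier B (FOB):
CIF value = FOB price + freight + insurance = 331264.06 + 3789.85 + 406.22 = 335460.13
Import duty = 335460.13 × 10.6% = 35558.77
Buyer bears (B): 3789.85 + 406.22 + 783.68 + 197.45 + 316.55 = 5493.75
Landed cost (B) = invoice 331264.06 + 5493.75 + duty 35558.77 = 372316.58
Difference = |377603.04 − 372316.58| = 5286.46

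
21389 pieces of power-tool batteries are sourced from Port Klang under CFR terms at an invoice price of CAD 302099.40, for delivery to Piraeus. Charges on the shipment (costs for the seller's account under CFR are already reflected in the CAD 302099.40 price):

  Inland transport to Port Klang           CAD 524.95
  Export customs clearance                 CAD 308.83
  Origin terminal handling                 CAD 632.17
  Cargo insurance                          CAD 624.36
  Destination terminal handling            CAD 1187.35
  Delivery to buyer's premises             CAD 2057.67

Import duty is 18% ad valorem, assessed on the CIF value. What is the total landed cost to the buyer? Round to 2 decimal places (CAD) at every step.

Total landed cost: CAD 360459.06

CFR: the seller pays costs through ocean freight to the destination port, but not insurance.
Already in the invoice (seller's account under CFR): inland to port, export clearance, origin terminal — exclude.
CIF value = CFR price + insurance = 302099.40 + 624.36 = 302723.76
Import duty = 302723.76 × 18% = 54490.28
Buyer bears: insurance 624.36 + destination terminal 1187.35 + delivery 2057.67 + duty 54490.28 = 58359.66
Landed cost = invoice 302099.40 + 58359.66 = 360459.06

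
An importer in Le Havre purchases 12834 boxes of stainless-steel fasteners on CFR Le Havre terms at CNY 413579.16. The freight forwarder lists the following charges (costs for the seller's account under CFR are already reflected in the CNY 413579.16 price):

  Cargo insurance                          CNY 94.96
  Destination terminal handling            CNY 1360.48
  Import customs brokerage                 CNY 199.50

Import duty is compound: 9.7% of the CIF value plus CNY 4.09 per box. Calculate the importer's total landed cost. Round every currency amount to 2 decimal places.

CFR: the seller pays costs through ocean freight to the destination port, but not insurance.
CIF value = CFR price + insurance = 413579.16 + 94.96 = 413674.12
Ad valorem component: 413674.12 × 9.7% = 40126.39
Specific component: 12834 × 4.09 = 52491.06
Import duty = 40126.39 + 52491.06 = 92617.45
Buyer bears: insurance 94.96 + destination terminal 1360.48 + brokerage 199.50 + duty 92617.45 = 94272.39
Landed cost = invoice 413579.16 + 94272.39 = 507851.55

Total landed cost: CNY 507851.55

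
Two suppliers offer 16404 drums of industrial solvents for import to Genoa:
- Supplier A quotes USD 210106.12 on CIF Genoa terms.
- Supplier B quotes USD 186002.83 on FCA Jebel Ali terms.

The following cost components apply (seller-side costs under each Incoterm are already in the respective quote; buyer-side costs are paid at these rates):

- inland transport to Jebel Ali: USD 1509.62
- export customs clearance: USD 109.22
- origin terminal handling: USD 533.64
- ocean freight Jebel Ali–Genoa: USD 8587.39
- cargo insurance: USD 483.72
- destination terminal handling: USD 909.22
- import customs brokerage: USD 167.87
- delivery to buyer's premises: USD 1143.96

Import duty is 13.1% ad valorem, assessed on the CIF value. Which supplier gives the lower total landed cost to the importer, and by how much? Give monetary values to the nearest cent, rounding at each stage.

Supplier B is cheaper by USD 16397.85

Supplier A (CIF):
The CIF price already equals the CIF value: 210106.12
Import duty = 210106.12 × 13.1% = 27523.90
Buyer bears (A): 909.22 + 167.87 + 1143.96 = 2221.05
Landed cost (A) = invoice 210106.12 + 2221.05 + duty 27523.90 = 239851.07
Supplier B (FCA):
CIF value = FCA price + origin terminal + freight + insurance = 186002.83 + 533.64 + 8587.39 + 483.72 = 195607.58
Import duty = 195607.58 × 13.1% = 25624.59
Buyer bears (B): 533.64 + 8587.39 + 483.72 + 909.22 + 167.87 + 1143.96 = 11825.80
Landed cost (B) = invoice 186002.83 + 11825.80 + duty 25624.59 = 223453.22
Difference = |239851.07 − 223453.22| = 16397.85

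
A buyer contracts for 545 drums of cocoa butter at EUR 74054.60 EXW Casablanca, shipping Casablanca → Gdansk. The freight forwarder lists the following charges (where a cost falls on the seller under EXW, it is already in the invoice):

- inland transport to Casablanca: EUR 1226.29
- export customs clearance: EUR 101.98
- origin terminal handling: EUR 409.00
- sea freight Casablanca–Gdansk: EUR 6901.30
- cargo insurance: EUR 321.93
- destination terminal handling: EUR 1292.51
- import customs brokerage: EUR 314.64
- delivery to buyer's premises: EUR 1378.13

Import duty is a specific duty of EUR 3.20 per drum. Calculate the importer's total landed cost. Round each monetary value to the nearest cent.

EXW: the seller makes goods available at their premises; the buyer bears all onward costs.
CIF value = EXW price + inland to port + export clearance + origin terminal + freight + insurance = 74054.60 + 1226.29 + 101.98 + 409.00 + 6901.30 + 321.93 = 83015.10
Import duty = 545 × 3.20 = 1744.00
Buyer bears: inland to port 1226.29 + export clearance 101.98 + origin terminal 409.00 + freight 6901.30 + insurance 321.93 + destination terminal 1292.51 + brokerage 314.64 + delivery 1378.13 + duty 1744.00 = 13689.78
Landed cost = invoice 74054.60 + 13689.78 = 87744.38

Total landed cost: EUR 87744.38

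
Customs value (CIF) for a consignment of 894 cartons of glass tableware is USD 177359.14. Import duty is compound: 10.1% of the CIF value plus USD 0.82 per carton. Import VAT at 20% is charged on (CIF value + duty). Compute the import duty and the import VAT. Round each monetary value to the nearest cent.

Ad valorem component: 177359.14 × 10.1% = 17913.27
Specific component: 894 × 0.82 = 733.08
Import duty = 17913.27 + 733.08 = 18646.35
VAT base = CIF + duty = 177359.14 + 18646.35 = 196005.49
Import VAT = 196005.49 × 20% = 39201.10

Import duty: USD 18646.35; import VAT: USD 39201.10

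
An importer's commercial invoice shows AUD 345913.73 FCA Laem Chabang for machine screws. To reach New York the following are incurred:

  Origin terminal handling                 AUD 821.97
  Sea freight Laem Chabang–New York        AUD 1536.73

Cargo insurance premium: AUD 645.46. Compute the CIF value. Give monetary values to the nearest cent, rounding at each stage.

CIF = FCA price + pre-shipment costs + freight + insurance
CIF = 345913.73 + 821.97 + 1536.73 + 645.46 = 348917.89

CIF value: AUD 348917.89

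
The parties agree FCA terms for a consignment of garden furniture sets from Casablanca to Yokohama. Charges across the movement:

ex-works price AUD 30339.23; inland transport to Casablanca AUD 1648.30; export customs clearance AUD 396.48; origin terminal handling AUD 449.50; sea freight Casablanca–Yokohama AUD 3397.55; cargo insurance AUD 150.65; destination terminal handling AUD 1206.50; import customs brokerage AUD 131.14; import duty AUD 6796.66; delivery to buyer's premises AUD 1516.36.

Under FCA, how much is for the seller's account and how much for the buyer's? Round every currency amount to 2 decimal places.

Seller: AUD 32384.01; buyer: AUD 13648.36

FCA: the seller delivers export-cleared goods to the carrier; the buyer bears costs from that point.
Seller's account: goods 30339.23 + inland to port 1648.30 + export clearance 396.48 = 32384.01
Buyer's account: origin terminal 449.50 + freight 3397.55 + insurance 150.65 + destination terminal 1206.50 + brokerage 131.14 + duty 6796.66 + delivery 1516.36 = 13648.36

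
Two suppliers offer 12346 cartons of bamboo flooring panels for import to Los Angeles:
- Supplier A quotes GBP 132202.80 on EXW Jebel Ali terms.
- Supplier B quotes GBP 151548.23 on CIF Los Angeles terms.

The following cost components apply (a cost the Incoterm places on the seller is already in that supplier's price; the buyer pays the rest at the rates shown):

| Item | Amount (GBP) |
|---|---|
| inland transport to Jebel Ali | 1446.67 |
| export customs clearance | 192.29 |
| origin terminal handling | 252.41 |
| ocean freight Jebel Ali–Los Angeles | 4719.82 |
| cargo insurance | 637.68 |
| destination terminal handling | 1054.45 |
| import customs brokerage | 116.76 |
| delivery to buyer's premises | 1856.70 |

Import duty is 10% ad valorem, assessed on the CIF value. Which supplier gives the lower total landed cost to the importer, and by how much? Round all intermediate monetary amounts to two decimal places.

Supplier A is cheaper by GBP 13306.21

Supplier A (EXW):
CIF value = EXW price + inland to port + export clearance + origin terminal + freight + insurance = 132202.80 + 1446.67 + 192.29 + 252.41 + 4719.82 + 637.68 = 139451.67
Import duty = 139451.67 × 10% = 13945.17
Buyer bears (A): 1446.67 + 192.29 + 252.41 + 4719.82 + 637.68 + 1054.45 + 116.76 + 1856.70 = 10276.78
Landed cost (A) = invoice 132202.80 + 10276.78 + duty 13945.17 = 156424.75
Supplier B (CIF):
The CIF price already equals the CIF value: 151548.23
Import duty = 151548.23 × 10% = 15154.82
Buyer bears (B): 1054.45 + 116.76 + 1856.70 = 3027.91
Landed cost (B) = invoice 151548.23 + 3027.91 + duty 15154.82 = 169730.96
Difference = |156424.75 − 169730.96| = 13306.21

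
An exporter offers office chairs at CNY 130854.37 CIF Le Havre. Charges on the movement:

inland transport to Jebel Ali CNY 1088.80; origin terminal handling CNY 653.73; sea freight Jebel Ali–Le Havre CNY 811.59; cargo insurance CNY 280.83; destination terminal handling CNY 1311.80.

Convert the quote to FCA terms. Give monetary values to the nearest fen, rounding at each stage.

FCA price: CNY 129108.22

Not relevant to the conversion: inland to port — on the seller under both CIF and FCA; already in the CIF price and stays in the FCA price. destination terminal — on the buyer under both terms; not part of either seller's price.
From CIF to FCA, the seller no longer bears: origin terminal, freight, insurance.
FCA price = 130854.37 − 653.73 − 811.59 − 280.83 = 129108.22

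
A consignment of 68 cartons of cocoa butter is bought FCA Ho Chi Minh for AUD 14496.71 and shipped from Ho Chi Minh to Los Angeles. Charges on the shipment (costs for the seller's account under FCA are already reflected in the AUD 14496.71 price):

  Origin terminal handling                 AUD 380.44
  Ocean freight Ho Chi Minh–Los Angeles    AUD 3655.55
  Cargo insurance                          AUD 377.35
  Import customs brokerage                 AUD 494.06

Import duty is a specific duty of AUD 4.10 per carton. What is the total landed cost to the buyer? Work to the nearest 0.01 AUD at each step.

FCA: the seller delivers export-cleared goods to the carrier; the buyer bears costs from that point.
CIF value = FCA price + origin terminal + freight + insurance = 14496.71 + 380.44 + 3655.55 + 377.35 = 18910.05
Import duty = 68 × 4.10 = 278.80
Buyer bears: origin terminal 380.44 + freight 3655.55 + insurance 377.35 + brokerage 494.06 + duty 278.80 = 5186.20
Landed cost = invoice 14496.71 + 5186.20 = 19682.91

Total landed cost: AUD 19682.91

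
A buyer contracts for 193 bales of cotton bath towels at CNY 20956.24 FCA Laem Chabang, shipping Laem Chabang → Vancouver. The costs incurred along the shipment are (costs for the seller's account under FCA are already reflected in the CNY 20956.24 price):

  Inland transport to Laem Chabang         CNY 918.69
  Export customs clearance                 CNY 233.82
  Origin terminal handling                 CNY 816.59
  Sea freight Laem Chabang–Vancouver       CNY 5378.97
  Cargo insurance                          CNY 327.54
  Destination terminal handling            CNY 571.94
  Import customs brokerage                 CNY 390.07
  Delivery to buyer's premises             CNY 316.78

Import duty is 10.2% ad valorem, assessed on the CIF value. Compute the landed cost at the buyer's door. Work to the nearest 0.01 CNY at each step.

Total landed cost: CNY 31561.02

FCA: the seller delivers export-cleared goods to the carrier; the buyer bears costs from that point.
Already in the invoice (seller's account under FCA): inland to port, export clearance — exclude.
CIF value = FCA price + origin terminal + freight + insurance = 20956.24 + 816.59 + 5378.97 + 327.54 = 27479.34
Import duty = 27479.34 × 10.2% = 2802.89
Buyer bears: origin terminal 816.59 + freight 5378.97 + insurance 327.54 + destination terminal 571.94 + brokerage 390.07 + delivery 316.78 + duty 2802.89 = 10604.78
Landed cost = invoice 20956.24 + 10604.78 = 31561.02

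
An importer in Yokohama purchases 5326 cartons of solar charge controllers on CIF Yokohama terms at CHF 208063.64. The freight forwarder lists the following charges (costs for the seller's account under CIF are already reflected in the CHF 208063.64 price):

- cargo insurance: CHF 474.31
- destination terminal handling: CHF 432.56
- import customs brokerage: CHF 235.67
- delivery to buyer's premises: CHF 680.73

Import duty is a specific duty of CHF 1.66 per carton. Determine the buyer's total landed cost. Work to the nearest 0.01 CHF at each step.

CIF: the seller pays costs through ocean freight and marine insurance to the destination port.
Already in the invoice (seller's account under CIF): insurance — exclude.
The CIF price already equals the CIF value: 208063.64
Import duty = 5326 × 1.66 = 8841.16
Buyer bears: destination terminal 432.56 + brokerage 235.67 + delivery 680.73 + duty 8841.16 = 10190.12
Landed cost = invoice 208063.64 + 10190.12 = 218253.76

Total landed cost: CHF 218253.76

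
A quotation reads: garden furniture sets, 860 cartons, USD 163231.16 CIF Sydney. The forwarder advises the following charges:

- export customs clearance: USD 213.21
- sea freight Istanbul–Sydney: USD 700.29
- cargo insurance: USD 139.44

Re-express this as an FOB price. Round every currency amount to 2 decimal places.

FOB price: USD 162391.43

Not relevant to the conversion: export clearance — on the seller under both CIF and FOB; already in the CIF price and stays in the FOB price.
From CIF to FOB, the seller no longer bears: freight, insurance.
FOB price = 163231.16 − 700.29 − 139.44 = 162391.43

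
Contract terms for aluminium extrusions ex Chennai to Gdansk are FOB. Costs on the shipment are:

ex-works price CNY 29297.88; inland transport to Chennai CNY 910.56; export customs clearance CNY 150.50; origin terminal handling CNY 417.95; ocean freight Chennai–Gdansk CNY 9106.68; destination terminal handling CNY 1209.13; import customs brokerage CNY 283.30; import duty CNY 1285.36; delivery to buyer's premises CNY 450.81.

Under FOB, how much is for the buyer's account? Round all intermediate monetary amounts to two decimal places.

Buyer's account: CNY 12335.28

FOB: the seller bears costs until goods are on board at the origin port; the buyer bears freight, insurance and all costs thereafter.
Seller's account: goods 29297.88 + inland to port 910.56 + export clearance 150.50 + origin terminal 417.95 = 30776.89
Buyer's account: freight 9106.68 + destination terminal 1209.13 + brokerage 283.30 + duty 1285.36 + delivery 450.81 = 12335.28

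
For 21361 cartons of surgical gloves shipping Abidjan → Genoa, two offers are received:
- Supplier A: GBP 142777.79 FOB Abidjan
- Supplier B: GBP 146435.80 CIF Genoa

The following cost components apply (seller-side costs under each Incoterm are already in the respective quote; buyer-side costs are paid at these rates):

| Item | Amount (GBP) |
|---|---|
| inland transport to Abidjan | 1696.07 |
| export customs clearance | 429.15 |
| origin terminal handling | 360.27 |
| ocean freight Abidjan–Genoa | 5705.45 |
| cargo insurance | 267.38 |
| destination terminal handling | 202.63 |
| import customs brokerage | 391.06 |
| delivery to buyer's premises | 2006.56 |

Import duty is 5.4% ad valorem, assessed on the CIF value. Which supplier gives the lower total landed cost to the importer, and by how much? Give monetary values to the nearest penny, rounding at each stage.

Supplier A (FOB):
CIF value = FOB price + freight + insurance = 142777.79 + 5705.45 + 267.38 = 148750.62
Import duty = 148750.62 × 5.4% = 8032.53
Buyer bears (A): 5705.45 + 267.38 + 202.63 + 391.06 + 2006.56 = 8573.08
Landed cost (A) = invoice 142777.79 + 8573.08 + duty 8032.53 = 159383.40
Supplier B (CIF):
The CIF price already equals the CIF value: 146435.80
Import duty = 146435.80 × 5.4% = 7907.53
Buyer bears (B): 202.63 + 391.06 + 2006.56 = 2600.25
Landed cost (B) = invoice 146435.80 + 2600.25 + duty 7907.53 = 156943.58
Difference = |159383.40 − 156943.58| = 2439.82

Supplier B is cheaper by GBP 2439.82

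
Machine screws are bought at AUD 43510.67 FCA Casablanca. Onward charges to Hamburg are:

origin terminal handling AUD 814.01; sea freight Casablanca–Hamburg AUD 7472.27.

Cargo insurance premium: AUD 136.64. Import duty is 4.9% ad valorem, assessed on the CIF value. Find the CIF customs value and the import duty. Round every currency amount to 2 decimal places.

CIF = FCA price + pre-shipment costs + freight + insurance
CIF = 43510.67 + 814.01 + 7472.27 + 136.64 = 51933.59
Import duty = 51933.59 × 4.9% = 2544.75

CIF value: AUD 51933.59; import duty: AUD 2544.75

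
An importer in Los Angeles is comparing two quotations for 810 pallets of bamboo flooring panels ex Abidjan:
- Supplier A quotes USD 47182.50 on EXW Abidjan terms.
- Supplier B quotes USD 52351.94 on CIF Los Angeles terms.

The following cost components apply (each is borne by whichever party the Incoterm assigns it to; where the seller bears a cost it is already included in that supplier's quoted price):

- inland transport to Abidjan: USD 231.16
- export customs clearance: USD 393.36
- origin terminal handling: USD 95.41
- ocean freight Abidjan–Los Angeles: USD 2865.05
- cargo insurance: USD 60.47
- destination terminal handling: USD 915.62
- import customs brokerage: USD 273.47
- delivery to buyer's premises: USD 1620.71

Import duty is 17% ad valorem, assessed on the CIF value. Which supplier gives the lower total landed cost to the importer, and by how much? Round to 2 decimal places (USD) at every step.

Supplier A is cheaper by USD 1783.07

Supplier A (EXW):
CIF value = EXW price + inland to port + export clearance + origin terminal + freight + insurance = 47182.50 + 231.16 + 393.36 + 95.41 + 2865.05 + 60.47 = 50827.95
Import duty = 50827.95 × 17% = 8640.75
Buyer bears (A): 231.16 + 393.36 + 95.41 + 2865.05 + 60.47 + 915.62 + 273.47 + 1620.71 = 6455.25
Landed cost (A) = invoice 47182.50 + 6455.25 + duty 8640.75 = 62278.50
Supplier B (CIF):
The CIF price already equals the CIF value: 52351.94
Import duty = 52351.94 × 17% = 8899.83
Buyer bears (B): 915.62 + 273.47 + 1620.71 = 2809.80
Landed cost (B) = invoice 52351.94 + 2809.80 + duty 8899.83 = 64061.57
Difference = |62278.50 − 64061.57| = 1783.07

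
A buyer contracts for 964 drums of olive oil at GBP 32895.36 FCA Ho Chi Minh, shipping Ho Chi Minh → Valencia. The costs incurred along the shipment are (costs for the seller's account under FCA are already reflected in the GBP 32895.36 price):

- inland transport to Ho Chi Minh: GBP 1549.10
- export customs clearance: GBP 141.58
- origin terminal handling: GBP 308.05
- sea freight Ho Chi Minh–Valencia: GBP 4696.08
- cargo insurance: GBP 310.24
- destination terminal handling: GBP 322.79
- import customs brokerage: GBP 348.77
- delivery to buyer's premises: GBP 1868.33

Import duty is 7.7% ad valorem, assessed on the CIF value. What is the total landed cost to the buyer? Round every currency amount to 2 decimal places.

Total landed cost: GBP 43691.77

FCA: the seller delivers export-cleared goods to the carrier; the buyer bears costs from that point.
Already in the invoice (seller's account under FCA): inland to port, export clearance — exclude.
CIF value = FCA price + origin terminal + freight + insurance = 32895.36 + 308.05 + 4696.08 + 310.24 = 38209.73
Import duty = 38209.73 × 7.7% = 2942.15
Buyer bears: origin terminal 308.05 + freight 4696.08 + insurance 310.24 + destination terminal 322.79 + brokerage 348.77 + delivery 1868.33 + duty 2942.15 = 10796.41
Landed cost = invoice 32895.36 + 10796.41 = 43691.77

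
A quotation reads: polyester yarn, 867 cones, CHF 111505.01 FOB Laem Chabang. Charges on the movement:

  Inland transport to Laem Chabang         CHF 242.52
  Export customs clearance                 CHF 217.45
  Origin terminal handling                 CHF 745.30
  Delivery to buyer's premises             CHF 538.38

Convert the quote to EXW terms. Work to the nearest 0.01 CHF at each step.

EXW price: CHF 110299.74

Not relevant to the conversion: delivery — on the buyer under both terms; not part of either seller's price.
From FOB to EXW, the seller no longer bears: inland to port, export clearance, origin terminal.
EXW price = 111505.01 − 242.52 − 217.45 − 745.30 = 110299.74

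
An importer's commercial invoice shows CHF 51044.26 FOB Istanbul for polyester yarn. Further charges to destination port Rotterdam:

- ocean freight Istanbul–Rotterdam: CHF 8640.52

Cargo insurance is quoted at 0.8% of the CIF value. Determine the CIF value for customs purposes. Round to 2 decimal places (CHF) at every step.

CIF value: CHF 60166.11

Let C be the CIF value. C = FOB price + freight + 0.8% × C
C − 0.8% × C = 51044.26 + 8640.52
0.992 × C = 59684.78
C = 59684.78 / 0.992 = 60166.11
Insurance premium = 0.8% × 60166.11 = 481.33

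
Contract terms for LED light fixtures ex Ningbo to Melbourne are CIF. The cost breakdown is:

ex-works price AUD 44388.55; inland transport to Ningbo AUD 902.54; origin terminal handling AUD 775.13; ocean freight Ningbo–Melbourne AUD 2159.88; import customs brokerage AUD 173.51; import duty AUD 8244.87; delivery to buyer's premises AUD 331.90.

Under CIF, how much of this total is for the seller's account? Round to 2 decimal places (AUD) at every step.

Seller's account: AUD 48226.10

CIF: the seller pays costs through ocean freight and marine insurance to the destination port.
Seller's account: goods 44388.55 + inland to port 902.54 + origin terminal 775.13 + freight 2159.88 = 48226.10
Buyer's account: brokerage 173.51 + duty 8244.87 + delivery 331.90 = 8750.28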